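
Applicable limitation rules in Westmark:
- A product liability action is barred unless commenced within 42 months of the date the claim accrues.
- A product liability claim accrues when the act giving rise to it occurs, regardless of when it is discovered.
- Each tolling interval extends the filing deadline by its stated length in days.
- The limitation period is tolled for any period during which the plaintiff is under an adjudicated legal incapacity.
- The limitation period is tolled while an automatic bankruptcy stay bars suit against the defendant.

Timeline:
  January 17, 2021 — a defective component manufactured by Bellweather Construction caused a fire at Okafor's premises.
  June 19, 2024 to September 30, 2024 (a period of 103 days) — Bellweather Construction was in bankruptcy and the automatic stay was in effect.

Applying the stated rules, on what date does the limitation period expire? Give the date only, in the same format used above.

October 28, 2024

The claim accrued on January 17, 2021, the date of the act.
42 months from January 17, 2021 is July 17, 2024.
The period was tolled for 103 days by the automatic bankruptcy stay (June 19, 2024 to September 30, 2024), pushing the deadline to October 28, 2024.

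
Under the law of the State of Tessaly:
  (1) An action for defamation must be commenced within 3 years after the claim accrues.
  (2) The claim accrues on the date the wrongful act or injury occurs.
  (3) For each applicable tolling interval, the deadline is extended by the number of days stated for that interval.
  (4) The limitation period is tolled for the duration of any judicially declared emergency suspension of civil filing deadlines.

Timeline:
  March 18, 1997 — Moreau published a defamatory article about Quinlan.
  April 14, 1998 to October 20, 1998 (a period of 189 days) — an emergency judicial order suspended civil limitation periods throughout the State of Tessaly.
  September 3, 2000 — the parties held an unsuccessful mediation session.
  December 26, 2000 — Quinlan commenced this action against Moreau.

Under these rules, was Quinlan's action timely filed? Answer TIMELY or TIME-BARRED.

The claim accrued on March 18, 1997, when the wrongful act occurred.
3 years from March 18, 1997 is March 18, 2000.
The emergency suspension of filing deadlines from April 14, 1998 to October 20, 1998 tolled the period for 189 days, extending the deadline to September 23, 2000.
The other events in the timeline have no effect on the limitation period under the stated rules.
The December 26, 2000 filing falls after the September 23, 2000 deadline; the claim is time-barred.

TIME-BARRED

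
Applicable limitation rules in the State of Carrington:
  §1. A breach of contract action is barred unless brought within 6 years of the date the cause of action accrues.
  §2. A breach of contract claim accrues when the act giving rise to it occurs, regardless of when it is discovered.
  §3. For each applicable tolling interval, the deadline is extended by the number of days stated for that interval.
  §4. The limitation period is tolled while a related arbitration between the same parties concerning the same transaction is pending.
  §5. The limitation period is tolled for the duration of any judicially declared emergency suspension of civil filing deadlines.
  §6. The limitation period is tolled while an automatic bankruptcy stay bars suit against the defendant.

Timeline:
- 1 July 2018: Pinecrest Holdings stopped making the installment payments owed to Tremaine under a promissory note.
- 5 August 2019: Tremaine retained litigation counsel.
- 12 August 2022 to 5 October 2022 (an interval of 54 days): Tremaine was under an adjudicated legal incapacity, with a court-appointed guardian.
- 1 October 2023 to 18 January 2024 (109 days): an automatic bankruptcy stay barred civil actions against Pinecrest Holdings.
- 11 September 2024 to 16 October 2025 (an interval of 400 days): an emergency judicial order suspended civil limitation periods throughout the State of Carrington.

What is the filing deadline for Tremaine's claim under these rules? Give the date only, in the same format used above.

The claim accrued on 1 July 2018, when the wrongful act occurred.
The untolled deadline — 6 years after 1 July 2018 — is 1 July 2024.
The period was tolled for 109 days by the automatic bankruptcy stay (1 October 2023 to 18 January 2024), pushing the deadline to 18 October 2024.
The period was tolled for 400 days by the emergency suspension of filing deadlines (11 September 2024 to 16 October 2025), pushing the deadline to 22 November 2025.
Although the plaintiff's incapacity ran from 12 August 2022 to 5 October 2022, the stated rules do not make that a tolling event, so it is disregarded.
Nothing else in the chronology tolls or restarts the period.

22 November 2025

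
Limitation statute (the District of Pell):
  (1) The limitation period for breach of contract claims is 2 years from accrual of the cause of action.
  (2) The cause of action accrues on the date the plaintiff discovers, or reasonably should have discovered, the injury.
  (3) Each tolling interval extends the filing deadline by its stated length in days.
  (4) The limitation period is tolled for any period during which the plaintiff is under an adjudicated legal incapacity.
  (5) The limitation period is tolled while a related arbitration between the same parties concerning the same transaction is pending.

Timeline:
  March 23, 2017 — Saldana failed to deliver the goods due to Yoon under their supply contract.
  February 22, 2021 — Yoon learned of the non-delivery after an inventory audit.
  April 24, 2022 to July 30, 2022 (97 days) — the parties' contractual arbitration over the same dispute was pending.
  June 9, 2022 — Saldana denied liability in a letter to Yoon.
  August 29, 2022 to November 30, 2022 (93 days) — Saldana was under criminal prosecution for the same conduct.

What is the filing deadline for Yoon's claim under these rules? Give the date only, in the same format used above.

Accrual is tied to discovery, so the period began on February 22, 2021 rather than on March 23, 2017 when the act occurred.
Adding the 2 years base period to February 22, 2021 gives a deadline of February 22, 2023, before any tolling.
The period was tolled for 97 days by the pending related arbitration (April 24, 2022 to July 30, 2022), pushing the deadline to May 30, 2023.
The pending criminal prosecution from August 29, 2022 to November 30, 2022 does not toll the period, because no stated rule makes a criminal prosecution a tolling event.
None of the other events listed affects the running of the period under the stated rules.

May 30, 2023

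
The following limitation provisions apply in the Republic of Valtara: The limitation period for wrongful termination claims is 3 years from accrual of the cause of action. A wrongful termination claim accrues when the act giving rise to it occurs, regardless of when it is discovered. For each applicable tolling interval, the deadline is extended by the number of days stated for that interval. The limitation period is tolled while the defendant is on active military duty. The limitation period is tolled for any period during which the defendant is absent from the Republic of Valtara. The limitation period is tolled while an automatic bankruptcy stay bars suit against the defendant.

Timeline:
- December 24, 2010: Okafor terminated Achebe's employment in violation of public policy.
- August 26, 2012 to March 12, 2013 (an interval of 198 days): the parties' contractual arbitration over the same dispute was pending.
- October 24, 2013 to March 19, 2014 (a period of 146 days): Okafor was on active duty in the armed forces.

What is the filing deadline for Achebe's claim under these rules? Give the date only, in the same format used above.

May 19, 2014

The limitation period began to run on December 24, 2010.
The untolled deadline — 3 years after December 24, 2010 — is December 24, 2013.
Because the defendant's active military service ran from October 24, 2013 to March 19, 2014, the deadline is extended by 146 days to May 19, 2014.
No stated provision tolls the period for a pending arbitration, so the interval from August 26, 2012 to March 12, 2013 has no effect on the deadline.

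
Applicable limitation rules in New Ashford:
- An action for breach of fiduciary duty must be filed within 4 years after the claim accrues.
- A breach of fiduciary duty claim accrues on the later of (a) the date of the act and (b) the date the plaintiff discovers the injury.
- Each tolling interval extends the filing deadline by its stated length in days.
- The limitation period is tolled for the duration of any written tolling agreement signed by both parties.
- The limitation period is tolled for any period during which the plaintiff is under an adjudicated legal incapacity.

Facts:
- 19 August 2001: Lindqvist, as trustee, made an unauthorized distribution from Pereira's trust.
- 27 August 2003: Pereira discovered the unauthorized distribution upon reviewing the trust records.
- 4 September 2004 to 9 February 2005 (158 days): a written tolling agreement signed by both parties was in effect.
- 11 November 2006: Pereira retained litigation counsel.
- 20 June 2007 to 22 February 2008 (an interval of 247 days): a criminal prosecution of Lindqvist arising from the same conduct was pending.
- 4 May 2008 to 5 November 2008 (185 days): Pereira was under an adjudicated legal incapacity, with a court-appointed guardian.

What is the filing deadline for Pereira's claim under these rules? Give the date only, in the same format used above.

1 February 2008

Taking the later of the act (19 August 2001) and discovery (27 August 2003), the claim accrued on 27 August 2003.
4 years from 27 August 2003 is 27 August 2007.
Because the written tolling agreement ran from 4 September 2004 to 9 February 2005, the deadline is extended by 158 days to 1 February 2008.
The plaintiff's legal incapacity from 4 May 2008 to 5 November 2008 began after the period had already run on 1 February 2008, so it has no tolling effect.
The pending criminal prosecution from 20 June 2007 to 22 February 2008 does not toll the period, because no stated rule makes a criminal prosecution a tolling event.
The other events in the timeline have no effect on the limitation period under the stated rules.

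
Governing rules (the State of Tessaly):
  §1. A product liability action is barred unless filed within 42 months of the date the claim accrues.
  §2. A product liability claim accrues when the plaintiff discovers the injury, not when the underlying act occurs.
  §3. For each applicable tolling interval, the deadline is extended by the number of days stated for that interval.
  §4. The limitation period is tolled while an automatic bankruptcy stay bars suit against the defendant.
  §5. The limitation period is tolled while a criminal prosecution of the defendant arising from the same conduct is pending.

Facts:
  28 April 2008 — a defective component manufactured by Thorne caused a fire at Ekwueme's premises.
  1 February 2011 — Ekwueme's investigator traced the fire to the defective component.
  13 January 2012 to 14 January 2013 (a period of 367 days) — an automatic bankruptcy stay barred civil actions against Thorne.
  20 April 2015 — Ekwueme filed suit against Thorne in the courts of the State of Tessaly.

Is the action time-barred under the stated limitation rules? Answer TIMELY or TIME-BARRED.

The claim did not accrue until Ekwueme discovered the injury on 1 February 2011; the 28 April 2008 act date does not start the clock under the stated rule.
The untolled deadline — 42 months after 1 February 2011 — is 1 August 2014.
The period was tolled for 367 days by the automatic bankruptcy stay (13 January 2012 to 14 January 2013), pushing the deadline to 3 August 2015.
The 20 April 2015 filing precedes the 3 August 2015 deadline; the claim is timely.

TIMELY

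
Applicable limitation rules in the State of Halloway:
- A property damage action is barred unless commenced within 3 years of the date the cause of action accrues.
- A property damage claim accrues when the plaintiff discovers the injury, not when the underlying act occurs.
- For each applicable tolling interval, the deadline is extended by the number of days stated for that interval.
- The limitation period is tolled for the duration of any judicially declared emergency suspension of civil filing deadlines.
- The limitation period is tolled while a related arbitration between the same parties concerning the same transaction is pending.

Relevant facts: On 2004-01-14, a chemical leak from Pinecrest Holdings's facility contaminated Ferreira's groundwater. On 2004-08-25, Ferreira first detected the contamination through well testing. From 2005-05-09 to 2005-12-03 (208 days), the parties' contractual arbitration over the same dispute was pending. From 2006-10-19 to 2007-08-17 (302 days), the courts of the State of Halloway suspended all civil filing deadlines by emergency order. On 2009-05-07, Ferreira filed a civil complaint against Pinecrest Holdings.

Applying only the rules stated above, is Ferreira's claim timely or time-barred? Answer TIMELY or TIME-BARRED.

TIME-BARRED

Accrual is tied to discovery, so the period began on 2004-08-25 rather than on 2004-01-14 when the act occurred.
Adding the 3 years base period to 2004-08-25 gives a deadline of 2007-08-25, before any tolling.
Because the pending related arbitration ran from 2005-05-09 to 2005-12-03, the deadline is extended by 208 days to 2008-03-20.
Because the emergency suspension of filing deadlines ran from 2006-10-19 to 2007-08-17, the deadline is extended by 302 days to 2009-01-16.
The 2009-05-07 filing falls after the 2009-01-16 deadline; the claim is time-barred.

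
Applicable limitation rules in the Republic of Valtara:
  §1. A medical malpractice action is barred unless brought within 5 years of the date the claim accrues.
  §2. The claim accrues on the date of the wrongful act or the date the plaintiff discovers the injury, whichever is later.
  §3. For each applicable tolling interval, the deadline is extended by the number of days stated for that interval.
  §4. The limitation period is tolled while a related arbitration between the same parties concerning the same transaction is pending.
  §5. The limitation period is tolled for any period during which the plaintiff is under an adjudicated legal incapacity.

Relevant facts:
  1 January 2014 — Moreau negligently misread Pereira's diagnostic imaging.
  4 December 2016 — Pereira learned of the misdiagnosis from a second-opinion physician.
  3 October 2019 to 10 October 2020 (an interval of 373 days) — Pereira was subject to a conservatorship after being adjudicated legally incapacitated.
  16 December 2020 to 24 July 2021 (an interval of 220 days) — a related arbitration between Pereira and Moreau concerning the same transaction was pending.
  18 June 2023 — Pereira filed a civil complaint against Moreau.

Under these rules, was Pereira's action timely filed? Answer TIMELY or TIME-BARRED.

Because discovery on 4 December 2016 post-dates the 1 January 2014 act, accrual under the later-of rule falls on 4 December 2016.
Adding the 5 years base period to 4 December 2016 gives a deadline of 4 December 2021, before any tolling.
The plaintiff's legal incapacity from 3 October 2019 to 10 October 2020 tolled the period for 373 days, extending the deadline to 12 December 2022.
The pending related arbitration from 16 December 2020 to 24 July 2021 tolled the period for 220 days, extending the deadline to 20 July 2023.
The 18 June 2023 filing precedes the 20 July 2023 deadline; the claim is timely.

TIMELY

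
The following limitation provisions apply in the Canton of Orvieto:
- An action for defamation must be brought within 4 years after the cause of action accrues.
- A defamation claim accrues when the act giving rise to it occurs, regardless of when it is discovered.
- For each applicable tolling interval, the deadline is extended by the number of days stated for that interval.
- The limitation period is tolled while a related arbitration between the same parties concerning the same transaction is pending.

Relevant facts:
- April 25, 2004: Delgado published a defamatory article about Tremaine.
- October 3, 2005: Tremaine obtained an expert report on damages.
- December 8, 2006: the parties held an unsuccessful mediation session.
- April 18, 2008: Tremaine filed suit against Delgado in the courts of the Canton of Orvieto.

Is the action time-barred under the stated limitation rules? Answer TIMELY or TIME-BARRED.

The cause of action accrued on April 25, 2004, the date of the act.
Adding the 4 years base period to April 25, 2004 gives a deadline of April 25, 2008, before any tolling.
Nothing else in the chronology tolls or restarts the period.
Filing on April 18, 2008 beat the April 25, 2008 deadline — the action is timely.

TIMELY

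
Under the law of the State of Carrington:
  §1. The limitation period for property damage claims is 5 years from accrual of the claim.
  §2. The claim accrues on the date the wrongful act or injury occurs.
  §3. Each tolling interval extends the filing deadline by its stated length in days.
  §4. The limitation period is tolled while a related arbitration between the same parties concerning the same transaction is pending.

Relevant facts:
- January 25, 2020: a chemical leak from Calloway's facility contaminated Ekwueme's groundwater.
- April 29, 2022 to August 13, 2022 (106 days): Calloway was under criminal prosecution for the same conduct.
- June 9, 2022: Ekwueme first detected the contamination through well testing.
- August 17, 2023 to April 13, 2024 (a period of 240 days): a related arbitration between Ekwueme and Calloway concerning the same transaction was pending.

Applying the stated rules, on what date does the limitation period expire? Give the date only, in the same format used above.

The claim accrued on January 25, 2020, when the wrongful act occurred; under the stated occurrence rule the June 9, 2022 discovery does not delay accrual.
The untolled deadline — 5 years after January 25, 2020 — is January 25, 2025.
Because the pending related arbitration ran from August 17, 2023 to April 13, 2024, the deadline is extended by 240 days to September 22, 2025.
No stated provision tolls the period for a criminal prosecution, so the interval from April 29, 2022 to August 13, 2022 has no effect on the deadline.

September 22, 2025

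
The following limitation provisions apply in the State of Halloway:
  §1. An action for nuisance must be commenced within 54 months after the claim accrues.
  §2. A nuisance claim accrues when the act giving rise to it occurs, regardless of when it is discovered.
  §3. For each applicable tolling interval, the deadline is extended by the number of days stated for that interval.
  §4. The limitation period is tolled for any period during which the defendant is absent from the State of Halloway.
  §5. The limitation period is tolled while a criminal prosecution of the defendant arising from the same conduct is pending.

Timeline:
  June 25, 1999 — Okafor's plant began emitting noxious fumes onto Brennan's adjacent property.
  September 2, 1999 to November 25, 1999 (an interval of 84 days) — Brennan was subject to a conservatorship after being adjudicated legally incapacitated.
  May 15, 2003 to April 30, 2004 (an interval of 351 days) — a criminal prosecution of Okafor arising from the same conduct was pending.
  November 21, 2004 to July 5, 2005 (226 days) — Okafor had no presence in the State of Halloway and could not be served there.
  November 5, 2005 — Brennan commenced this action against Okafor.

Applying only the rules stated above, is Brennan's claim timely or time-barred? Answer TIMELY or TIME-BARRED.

The claim accrued on June 25, 1999, when the wrongful act occurred.
The untolled deadline — 54 months after June 25, 1999 — is December 25, 2003.
The pending criminal prosecution from May 15, 2003 to April 30, 2004 tolled the period for 351 days, extending the deadline to December 10, 2004.
Because the defendant's absence from the jurisdiction ran from November 21, 2004 to July 5, 2005, the deadline is extended by 226 days to July 24, 2005.
The plaintiff's legal incapacity from September 2, 1999 to November 25, 1999 does not toll the period, because no stated rule makes the plaintiff's incapacity a tolling event.
The November 5, 2005 filing falls after the July 24, 2005 deadline; the claim is time-barred.

TIME-BARRED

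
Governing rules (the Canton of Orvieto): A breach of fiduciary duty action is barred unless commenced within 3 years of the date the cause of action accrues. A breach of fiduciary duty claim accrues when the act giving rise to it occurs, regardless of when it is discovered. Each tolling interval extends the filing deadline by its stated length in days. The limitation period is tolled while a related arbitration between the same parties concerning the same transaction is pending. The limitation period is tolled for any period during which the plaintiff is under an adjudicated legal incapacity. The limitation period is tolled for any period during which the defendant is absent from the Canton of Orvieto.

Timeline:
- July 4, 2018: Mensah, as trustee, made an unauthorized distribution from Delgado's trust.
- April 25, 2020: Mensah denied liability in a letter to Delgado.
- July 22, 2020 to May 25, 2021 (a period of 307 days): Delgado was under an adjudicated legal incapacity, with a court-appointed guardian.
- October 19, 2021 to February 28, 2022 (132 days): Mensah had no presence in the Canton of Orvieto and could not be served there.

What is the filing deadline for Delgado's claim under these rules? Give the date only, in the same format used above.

September 16, 2022

The cause of action accrued on July 4, 2018, the date of the act.
3 years from July 4, 2018 is July 4, 2021.
The plaintiff's legal incapacity from July 22, 2020 to May 25, 2021 tolled the period for 307 days, extending the deadline to May 7, 2022.
The period was tolled for 132 days by the defendant's absence from the jurisdiction (October 19, 2021 to February 28, 2022), pushing the deadline to September 16, 2022.
None of the other events listed affects the running of the period under the stated rules.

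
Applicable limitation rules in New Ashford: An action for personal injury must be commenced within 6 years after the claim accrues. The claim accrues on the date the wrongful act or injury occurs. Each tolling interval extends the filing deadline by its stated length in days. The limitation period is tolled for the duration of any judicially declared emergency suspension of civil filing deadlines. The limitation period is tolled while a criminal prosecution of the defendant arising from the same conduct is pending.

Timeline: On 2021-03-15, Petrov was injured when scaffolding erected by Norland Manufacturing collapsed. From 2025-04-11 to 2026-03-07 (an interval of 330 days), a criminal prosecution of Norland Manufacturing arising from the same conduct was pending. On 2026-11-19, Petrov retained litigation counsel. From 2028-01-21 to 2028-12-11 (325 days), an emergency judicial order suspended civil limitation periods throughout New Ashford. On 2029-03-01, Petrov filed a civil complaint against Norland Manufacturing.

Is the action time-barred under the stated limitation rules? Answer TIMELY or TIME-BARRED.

TIME-BARRED

The limitation period began to run on 2021-03-15.
The untolled deadline — 6 years after 2021-03-15 — is 2027-03-15.
Because the pending criminal prosecution ran from 2025-04-11 to 2026-03-07, the deadline is extended by 330 days to 2028-02-08.
The period was tolled for 325 days by the emergency suspension of filing deadlines (2028-01-21 to 2028-12-11), pushing the deadline to 2028-12-29.
The other events in the timeline have no effect on the limitation period under the stated rules.
The 2029-03-01 filing falls after the 2028-12-29 deadline; the claim is time-barred.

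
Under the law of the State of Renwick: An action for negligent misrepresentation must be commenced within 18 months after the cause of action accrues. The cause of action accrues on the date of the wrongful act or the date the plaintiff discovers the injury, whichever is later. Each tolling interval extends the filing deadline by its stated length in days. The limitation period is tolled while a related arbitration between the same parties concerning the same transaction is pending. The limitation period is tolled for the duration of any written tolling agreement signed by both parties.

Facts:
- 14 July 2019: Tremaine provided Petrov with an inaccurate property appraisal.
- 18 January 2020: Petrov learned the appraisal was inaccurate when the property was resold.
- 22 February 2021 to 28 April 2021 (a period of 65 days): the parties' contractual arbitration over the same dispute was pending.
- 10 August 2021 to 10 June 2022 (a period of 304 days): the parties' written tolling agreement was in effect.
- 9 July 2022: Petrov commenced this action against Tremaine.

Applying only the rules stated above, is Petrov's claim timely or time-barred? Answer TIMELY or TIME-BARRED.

TIMELY

Taking the later of the act (14 July 2019) and discovery (18 January 2020), the claim accrued on 18 January 2020.
18 months from 18 January 2020 is 18 July 2021.
The pending related arbitration from 22 February 2021 to 28 April 2021 tolled the period for 65 days, extending the deadline to 21 September 2021.
Because the written tolling agreement ran from 10 August 2021 to 10 June 2022, the deadline is extended by 304 days to 22 July 2022.
Petrov filed on 9 July 2022, before the 22 July 2022 deadline, so the action is timely.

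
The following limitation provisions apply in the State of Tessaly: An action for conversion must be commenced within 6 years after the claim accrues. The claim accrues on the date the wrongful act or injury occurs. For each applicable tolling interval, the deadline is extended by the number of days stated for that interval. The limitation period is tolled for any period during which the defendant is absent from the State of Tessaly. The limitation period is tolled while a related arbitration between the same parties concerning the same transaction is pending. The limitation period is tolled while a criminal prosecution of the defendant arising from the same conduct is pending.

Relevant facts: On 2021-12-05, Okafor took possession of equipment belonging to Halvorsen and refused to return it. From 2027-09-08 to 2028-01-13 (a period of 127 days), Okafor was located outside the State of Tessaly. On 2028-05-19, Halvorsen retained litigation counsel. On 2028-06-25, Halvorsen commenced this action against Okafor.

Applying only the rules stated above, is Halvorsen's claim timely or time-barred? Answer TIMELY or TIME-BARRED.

The claim accrued on 2021-12-05, when the wrongful act occurred.
Adding the 6 years base period to 2021-12-05 gives a deadline of 2027-12-05, before any tolling.
The period was tolled for 127 days by the defendant's absence from the jurisdiction (2027-09-08 to 2028-01-13), pushing the deadline to 2028-04-10.
The other events in the timeline have no effect on the limitation period under the stated rules.
Halvorsen filed on 2028-06-25, after the 2028-04-10 deadline, so the action is time-barred.

TIME-BARRED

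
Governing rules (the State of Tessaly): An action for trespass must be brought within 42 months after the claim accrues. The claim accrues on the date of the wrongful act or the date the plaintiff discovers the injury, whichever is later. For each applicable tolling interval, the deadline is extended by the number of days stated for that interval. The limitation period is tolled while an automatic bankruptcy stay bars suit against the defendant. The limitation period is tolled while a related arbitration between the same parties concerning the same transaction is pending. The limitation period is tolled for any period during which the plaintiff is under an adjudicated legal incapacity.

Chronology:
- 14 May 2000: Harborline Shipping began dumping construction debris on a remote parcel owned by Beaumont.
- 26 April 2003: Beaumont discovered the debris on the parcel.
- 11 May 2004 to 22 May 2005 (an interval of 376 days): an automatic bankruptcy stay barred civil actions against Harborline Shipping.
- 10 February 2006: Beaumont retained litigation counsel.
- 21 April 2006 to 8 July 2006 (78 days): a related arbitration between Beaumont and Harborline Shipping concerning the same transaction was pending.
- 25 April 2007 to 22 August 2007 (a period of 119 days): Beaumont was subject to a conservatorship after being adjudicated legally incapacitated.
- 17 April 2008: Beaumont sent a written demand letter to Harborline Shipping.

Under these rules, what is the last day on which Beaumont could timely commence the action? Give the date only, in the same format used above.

21 May 2008

Because discovery on 26 April 2003 post-dates the 14 May 2000 act, accrual under the later-of rule falls on 26 April 2003.
Adding the 42 months base period to 26 April 2003 gives a deadline of 26 October 2006, before any tolling.
The automatic bankruptcy stay from 11 May 2004 to 22 May 2005 tolled the period for 376 days, extending the deadline to 6 November 2007.
The period was tolled for 78 days by the pending related arbitration (21 April 2006 to 8 July 2006), pushing the deadline to 23 January 2008.
The plaintiff's legal incapacity from 25 April 2007 to 22 August 2007 tolled the period for 119 days, extending the deadline to 21 May 2008.
Nothing else in the chronology tolls or restarts the period.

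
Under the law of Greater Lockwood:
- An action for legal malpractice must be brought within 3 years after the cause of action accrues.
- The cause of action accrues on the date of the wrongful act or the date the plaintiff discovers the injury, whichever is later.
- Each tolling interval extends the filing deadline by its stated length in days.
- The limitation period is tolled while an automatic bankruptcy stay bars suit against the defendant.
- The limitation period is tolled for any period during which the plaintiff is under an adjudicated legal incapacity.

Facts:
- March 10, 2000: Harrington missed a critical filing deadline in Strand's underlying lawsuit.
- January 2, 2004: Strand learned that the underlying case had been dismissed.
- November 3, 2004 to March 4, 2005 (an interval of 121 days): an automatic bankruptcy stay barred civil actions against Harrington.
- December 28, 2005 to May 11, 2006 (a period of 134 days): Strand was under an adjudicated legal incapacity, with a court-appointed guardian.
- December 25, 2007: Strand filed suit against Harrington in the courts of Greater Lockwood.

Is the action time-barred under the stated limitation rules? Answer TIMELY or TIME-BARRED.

TIME-BARRED

Because discovery on January 2, 2004 post-dates the March 10, 2000 act, accrual under the later-of rule falls on January 2, 2004.
Adding the 3 years base period to January 2, 2004 gives a deadline of January 2, 2007, before any tolling.
The period was tolled for 121 days by the automatic bankruptcy stay (November 3, 2004 to March 4, 2005), pushing the deadline to May 3, 2007.
The period was tolled for 134 days by the plaintiff's legal incapacity (December 28, 2005 to May 11, 2006), pushing the deadline to September 14, 2007.
The December 25, 2007 filing falls after the September 14, 2007 deadline; the claim is time-barred.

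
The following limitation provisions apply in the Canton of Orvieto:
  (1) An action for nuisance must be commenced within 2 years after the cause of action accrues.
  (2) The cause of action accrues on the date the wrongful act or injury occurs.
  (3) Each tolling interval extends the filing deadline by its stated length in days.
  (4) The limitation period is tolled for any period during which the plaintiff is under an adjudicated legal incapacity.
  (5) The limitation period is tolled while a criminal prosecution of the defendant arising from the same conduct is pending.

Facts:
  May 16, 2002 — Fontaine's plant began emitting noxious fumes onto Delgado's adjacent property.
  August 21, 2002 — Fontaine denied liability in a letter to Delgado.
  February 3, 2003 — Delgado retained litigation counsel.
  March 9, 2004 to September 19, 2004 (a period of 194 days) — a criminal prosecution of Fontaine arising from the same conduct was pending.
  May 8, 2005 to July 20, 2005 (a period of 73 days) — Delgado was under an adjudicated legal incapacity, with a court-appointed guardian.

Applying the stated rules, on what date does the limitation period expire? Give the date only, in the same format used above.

The claim accrued on May 16, 2002, when the wrongful act occurred.
Adding the 2 years base period to May 16, 2002 gives a deadline of May 16, 2004, before any tolling.
Because the pending criminal prosecution ran from March 9, 2004 to September 19, 2004, the deadline is extended by 194 days to November 26, 2004.
The plaintiff's legal incapacity from May 8, 2005 to July 20, 2005 began after the period had already run on November 26, 2004, so it has no tolling effect.
The other events in the timeline have no effect on the limitation period under the stated rules.

November 26, 2004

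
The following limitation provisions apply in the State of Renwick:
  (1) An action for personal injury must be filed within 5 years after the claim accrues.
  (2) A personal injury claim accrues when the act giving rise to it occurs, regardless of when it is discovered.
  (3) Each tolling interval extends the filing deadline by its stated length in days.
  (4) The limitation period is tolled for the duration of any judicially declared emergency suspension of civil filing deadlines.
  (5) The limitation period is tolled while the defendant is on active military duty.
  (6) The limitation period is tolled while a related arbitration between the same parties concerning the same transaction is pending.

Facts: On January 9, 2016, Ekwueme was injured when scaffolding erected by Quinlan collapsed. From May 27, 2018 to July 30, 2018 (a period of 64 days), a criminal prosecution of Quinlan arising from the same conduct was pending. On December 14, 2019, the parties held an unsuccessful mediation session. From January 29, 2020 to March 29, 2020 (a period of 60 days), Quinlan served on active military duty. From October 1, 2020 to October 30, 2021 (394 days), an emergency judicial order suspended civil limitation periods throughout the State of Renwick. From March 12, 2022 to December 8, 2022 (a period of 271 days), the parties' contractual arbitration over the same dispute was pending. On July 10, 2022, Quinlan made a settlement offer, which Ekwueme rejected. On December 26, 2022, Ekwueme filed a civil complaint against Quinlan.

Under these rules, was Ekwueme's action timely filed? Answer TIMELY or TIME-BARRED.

The claim accrued on January 9, 2016, the date of the act.
Adding the 5 years base period to January 9, 2016 gives a deadline of January 9, 2021, before any tolling.
The defendant's active military service from January 29, 2020 to March 29, 2020 tolled the period for 60 days, extending the deadline to March 10, 2021.
The emergency suspension of filing deadlines from October 1, 2020 to October 30, 2021 tolled the period for 394 days, extending the deadline to April 8, 2022.
The pending related arbitration from March 12, 2022 to December 8, 2022 tolled the period for 271 days, extending the deadline to January 4, 2023.
No stated provision tolls the period for a criminal prosecution, so the interval from May 27, 2018 to July 30, 2018 has no effect on the deadline.
Nothing else in the chronology tolls or restarts the period.
Filing on December 26, 2022 beat the January 4, 2023 deadline — the action is timely.

TIMELY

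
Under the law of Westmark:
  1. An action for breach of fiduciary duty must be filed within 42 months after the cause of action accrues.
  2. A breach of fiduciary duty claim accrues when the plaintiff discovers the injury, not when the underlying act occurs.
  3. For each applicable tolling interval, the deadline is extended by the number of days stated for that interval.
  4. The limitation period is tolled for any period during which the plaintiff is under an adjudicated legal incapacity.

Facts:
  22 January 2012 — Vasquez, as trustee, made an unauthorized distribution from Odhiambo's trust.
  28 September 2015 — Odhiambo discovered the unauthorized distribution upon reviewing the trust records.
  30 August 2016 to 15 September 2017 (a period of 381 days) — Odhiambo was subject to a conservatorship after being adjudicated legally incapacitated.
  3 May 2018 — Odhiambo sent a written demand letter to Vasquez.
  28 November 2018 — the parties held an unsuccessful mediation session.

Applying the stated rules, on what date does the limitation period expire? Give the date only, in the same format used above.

12 April 2020

The claim did not accrue until Odhiambo discovered the injury on 28 September 2015; the 22 January 2012 act date does not start the clock under the stated rule.
The untolled deadline — 42 months after 28 September 2015 — is 28 March 2019.
Because the plaintiff's legal incapacity ran from 30 August 2016 to 15 September 2017, the deadline is extended by 381 days to 12 April 2020.
The other events in the timeline have no effect on the limitation period under the stated rules.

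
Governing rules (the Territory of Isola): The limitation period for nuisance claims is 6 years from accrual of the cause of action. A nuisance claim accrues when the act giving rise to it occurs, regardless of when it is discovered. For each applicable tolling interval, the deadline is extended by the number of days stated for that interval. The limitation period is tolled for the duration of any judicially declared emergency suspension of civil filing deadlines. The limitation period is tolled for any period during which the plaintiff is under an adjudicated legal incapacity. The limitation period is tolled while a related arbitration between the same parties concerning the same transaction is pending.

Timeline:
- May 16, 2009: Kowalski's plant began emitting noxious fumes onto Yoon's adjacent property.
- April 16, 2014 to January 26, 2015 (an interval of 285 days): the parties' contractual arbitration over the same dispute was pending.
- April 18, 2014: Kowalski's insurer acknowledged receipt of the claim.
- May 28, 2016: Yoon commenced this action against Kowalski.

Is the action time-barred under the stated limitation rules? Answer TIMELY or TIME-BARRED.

TIME-BARRED

The limitation period began to run on May 16, 2009.
6 years from May 16, 2009 is May 16, 2015.
The pending related arbitration from April 16, 2014 to January 26, 2015 tolled the period for 285 days, extending the deadline to February 25, 2016.
None of the other events listed affects the running of the period under the stated rules.
Filing on May 28, 2016 missed the February 25, 2016 deadline — the action is time-barred.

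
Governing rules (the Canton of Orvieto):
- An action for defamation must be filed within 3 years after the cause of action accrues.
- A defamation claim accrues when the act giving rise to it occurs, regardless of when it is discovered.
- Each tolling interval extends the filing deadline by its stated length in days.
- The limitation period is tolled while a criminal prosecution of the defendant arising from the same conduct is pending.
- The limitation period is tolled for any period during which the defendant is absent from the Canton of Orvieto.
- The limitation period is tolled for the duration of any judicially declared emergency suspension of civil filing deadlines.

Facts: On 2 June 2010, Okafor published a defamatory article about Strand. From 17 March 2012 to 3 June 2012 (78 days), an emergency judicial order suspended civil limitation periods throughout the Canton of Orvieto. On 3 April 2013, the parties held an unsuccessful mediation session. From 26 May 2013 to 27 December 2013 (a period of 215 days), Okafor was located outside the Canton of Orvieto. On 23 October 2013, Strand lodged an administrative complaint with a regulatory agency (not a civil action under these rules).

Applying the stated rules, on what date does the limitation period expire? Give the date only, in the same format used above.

The claim accrued on 2 June 2010, when the wrongful act occurred.
3 years from 2 June 2010 is 2 June 2013.
The emergency suspension of filing deadlines from 17 March 2012 to 3 June 2012 tolled the period for 78 days, extending the deadline to 19 August 2013.
Because the defendant's absence from the jurisdiction ran from 26 May 2013 to 27 December 2013, the deadline is extended by 215 days to 22 March 2014.
Nothing else in the chronology tolls or restarts the period.

22 March 2014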